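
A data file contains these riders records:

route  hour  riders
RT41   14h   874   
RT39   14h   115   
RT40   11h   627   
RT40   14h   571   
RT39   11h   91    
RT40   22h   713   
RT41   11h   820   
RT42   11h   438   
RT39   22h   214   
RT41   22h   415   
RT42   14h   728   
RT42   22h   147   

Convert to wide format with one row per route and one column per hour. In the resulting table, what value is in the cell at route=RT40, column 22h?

713

Wide layout: rows indexed by route, columns are the 3 distinct hour values (14h, 11h, 22h).
Cell (route=RT40, hour=22h) draws from the long row where route=RT40 and hour=22h, which has riders=713.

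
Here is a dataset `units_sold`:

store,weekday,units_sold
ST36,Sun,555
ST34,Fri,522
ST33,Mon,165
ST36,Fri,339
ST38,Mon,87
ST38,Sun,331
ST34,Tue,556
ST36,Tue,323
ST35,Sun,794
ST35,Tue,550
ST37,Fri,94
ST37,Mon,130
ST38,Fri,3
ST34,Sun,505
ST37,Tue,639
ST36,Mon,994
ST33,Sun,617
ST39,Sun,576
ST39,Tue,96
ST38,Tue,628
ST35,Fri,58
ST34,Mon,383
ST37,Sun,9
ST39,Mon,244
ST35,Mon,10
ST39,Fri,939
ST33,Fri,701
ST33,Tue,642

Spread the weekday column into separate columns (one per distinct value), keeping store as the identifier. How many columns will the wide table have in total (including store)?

1 column for store plus 4 distinct weekday values → 5 columns.

5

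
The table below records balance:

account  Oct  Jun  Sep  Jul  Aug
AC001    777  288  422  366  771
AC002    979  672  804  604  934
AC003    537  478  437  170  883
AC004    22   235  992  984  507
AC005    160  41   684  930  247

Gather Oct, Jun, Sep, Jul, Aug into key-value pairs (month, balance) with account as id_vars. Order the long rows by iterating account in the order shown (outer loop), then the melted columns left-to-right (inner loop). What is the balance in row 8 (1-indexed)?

25 rows total (5 × 5). Row 8: index ⌊(8-1)/5⌋ = 1 into account → AC002; (8-1) mod 5 = 2 into the melted columns → Sep.
So row 8 is (AC002, Sep, 804); balance = 804.

804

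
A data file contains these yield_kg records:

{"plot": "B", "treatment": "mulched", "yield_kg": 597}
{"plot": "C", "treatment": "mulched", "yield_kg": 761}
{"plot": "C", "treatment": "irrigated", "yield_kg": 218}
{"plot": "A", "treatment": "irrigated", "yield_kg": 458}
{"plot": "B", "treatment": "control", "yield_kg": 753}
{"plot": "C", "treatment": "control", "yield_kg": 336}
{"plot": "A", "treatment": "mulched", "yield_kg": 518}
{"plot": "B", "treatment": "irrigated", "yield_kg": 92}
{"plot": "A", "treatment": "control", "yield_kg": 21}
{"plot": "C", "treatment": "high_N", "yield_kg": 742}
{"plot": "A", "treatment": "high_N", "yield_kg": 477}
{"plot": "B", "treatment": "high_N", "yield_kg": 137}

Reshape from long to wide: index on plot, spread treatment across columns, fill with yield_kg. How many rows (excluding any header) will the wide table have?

3

3 distinct plot values → 3 rows.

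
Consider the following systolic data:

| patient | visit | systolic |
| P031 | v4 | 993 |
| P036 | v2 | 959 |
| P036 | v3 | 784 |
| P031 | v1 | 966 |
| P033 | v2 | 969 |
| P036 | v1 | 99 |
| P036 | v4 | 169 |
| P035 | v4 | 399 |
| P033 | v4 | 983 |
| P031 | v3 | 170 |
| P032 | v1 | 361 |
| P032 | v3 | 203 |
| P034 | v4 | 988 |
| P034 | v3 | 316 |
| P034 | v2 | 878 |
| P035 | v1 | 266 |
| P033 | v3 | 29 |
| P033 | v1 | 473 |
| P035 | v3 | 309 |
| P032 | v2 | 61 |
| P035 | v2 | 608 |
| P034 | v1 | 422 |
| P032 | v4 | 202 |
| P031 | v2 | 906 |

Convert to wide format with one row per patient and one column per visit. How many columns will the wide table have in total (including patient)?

1 column for patient plus 4 distinct visit values → 5 columns.

5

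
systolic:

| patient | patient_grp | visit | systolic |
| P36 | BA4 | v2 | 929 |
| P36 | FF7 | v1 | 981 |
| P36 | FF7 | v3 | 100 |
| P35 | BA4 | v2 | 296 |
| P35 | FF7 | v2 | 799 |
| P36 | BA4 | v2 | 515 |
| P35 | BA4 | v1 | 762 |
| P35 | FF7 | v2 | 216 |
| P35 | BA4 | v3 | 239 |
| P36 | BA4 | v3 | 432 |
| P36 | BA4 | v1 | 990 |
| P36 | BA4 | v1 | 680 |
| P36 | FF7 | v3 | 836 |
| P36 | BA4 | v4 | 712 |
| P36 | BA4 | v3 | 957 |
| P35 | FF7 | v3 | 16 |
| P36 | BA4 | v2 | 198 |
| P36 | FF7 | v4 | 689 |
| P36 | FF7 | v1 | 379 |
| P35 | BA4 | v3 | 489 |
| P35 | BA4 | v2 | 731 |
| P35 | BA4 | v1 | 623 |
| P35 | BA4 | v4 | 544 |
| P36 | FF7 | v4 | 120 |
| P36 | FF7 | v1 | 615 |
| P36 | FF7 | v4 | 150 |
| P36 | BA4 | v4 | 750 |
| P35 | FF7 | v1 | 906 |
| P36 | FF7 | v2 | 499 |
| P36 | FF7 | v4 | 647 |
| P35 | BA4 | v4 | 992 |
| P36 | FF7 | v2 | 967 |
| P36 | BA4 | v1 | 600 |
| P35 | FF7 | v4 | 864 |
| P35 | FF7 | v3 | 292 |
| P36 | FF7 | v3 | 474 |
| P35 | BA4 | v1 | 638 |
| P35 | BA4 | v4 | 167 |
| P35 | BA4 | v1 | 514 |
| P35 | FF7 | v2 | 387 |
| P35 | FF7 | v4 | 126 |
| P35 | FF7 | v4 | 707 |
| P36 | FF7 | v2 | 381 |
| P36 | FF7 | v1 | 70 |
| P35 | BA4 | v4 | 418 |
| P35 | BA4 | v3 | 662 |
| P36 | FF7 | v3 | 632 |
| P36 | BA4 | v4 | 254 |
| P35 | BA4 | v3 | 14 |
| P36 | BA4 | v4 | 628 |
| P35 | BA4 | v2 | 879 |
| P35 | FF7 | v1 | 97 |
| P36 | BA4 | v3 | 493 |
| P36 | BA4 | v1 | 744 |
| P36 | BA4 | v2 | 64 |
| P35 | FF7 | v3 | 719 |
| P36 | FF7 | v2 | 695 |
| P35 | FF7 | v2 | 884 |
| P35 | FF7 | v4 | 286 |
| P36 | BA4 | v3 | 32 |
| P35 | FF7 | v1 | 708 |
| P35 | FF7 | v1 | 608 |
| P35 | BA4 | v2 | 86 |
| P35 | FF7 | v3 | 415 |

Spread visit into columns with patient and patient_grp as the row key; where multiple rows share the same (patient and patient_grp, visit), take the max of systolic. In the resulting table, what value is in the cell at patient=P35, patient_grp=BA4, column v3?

Rows with patient=P35, patient_grp=BA4 and visit=v3: systolic values are 239, 489, 662, 14.
max(239, 489, 662, 14) = 662.

662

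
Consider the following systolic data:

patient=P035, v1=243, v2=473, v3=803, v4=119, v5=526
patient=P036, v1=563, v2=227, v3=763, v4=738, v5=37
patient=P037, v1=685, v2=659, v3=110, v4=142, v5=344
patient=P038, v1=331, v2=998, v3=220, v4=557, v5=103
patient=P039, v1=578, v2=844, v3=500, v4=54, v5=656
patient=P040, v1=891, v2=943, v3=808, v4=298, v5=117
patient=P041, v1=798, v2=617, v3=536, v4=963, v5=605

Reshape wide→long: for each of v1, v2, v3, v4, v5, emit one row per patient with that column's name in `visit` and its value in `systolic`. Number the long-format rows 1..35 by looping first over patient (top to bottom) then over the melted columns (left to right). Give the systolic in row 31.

798

35 rows total (7 × 5). Row 31: index ⌊(31-1)/5⌋ = 6 into patient → P041; (31-1) mod 5 = 0 into the melted columns → v1.
So row 31 is (P041, v1, 798); systolic = 798.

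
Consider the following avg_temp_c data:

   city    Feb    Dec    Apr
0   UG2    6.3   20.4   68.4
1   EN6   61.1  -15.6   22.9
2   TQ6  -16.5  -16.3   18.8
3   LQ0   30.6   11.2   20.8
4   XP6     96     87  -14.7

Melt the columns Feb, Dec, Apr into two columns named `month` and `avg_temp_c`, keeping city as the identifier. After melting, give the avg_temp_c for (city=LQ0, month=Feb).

30.6

Unpivoting turns each (city, wide-column) pair into one long row.
The wide cell at row LQ0, column Feb holds 30.6, so the long row (LQ0, Feb) has avg_temp_c=30.6.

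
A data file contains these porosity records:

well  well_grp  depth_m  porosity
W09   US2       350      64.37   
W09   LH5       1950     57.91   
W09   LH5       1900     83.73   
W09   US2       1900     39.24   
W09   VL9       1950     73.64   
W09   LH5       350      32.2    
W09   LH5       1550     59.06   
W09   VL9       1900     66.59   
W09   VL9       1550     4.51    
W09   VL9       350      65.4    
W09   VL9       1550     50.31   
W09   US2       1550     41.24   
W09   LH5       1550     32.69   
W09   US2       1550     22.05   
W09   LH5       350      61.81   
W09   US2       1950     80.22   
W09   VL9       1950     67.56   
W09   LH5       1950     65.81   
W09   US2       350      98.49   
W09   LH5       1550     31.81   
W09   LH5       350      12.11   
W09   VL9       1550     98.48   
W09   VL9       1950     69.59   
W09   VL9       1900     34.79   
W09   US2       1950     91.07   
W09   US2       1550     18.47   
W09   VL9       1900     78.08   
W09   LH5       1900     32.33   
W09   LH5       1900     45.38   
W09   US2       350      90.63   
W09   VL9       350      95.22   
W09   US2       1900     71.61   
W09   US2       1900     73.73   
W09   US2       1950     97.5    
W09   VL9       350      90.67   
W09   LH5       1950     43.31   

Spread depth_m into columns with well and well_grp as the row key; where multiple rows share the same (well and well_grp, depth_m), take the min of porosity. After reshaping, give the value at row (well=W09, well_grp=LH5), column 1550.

31.81

Rows with well=W09, well_grp=LH5 and depth_m=1550: porosity values are 59.06, 32.69, 31.81.
min(59.06, 32.69, 31.81) = 31.81.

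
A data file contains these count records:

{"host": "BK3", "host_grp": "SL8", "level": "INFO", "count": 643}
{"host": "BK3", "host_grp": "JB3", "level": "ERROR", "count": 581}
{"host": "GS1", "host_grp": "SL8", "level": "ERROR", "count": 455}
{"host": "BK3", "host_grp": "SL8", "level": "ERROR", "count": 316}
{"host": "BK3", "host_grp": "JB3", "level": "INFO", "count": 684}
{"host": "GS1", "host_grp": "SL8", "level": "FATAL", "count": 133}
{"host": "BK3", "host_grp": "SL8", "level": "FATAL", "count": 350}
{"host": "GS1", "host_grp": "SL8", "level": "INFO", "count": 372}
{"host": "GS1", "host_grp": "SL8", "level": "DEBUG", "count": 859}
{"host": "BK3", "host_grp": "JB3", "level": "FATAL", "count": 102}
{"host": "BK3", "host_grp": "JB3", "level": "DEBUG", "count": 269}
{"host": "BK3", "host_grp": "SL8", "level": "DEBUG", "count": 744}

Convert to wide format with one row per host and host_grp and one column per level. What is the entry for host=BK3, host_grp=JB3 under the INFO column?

684

Wide layout: rows indexed by host and host_grp, columns are the 4 distinct level values (INFO, ERROR, FATAL, DEBUG).
Cell (host=BK3, host_grp=JB3, level=INFO) draws from the long row where host=BK3, host_grp=JB3 and level=INFO, which has count=684.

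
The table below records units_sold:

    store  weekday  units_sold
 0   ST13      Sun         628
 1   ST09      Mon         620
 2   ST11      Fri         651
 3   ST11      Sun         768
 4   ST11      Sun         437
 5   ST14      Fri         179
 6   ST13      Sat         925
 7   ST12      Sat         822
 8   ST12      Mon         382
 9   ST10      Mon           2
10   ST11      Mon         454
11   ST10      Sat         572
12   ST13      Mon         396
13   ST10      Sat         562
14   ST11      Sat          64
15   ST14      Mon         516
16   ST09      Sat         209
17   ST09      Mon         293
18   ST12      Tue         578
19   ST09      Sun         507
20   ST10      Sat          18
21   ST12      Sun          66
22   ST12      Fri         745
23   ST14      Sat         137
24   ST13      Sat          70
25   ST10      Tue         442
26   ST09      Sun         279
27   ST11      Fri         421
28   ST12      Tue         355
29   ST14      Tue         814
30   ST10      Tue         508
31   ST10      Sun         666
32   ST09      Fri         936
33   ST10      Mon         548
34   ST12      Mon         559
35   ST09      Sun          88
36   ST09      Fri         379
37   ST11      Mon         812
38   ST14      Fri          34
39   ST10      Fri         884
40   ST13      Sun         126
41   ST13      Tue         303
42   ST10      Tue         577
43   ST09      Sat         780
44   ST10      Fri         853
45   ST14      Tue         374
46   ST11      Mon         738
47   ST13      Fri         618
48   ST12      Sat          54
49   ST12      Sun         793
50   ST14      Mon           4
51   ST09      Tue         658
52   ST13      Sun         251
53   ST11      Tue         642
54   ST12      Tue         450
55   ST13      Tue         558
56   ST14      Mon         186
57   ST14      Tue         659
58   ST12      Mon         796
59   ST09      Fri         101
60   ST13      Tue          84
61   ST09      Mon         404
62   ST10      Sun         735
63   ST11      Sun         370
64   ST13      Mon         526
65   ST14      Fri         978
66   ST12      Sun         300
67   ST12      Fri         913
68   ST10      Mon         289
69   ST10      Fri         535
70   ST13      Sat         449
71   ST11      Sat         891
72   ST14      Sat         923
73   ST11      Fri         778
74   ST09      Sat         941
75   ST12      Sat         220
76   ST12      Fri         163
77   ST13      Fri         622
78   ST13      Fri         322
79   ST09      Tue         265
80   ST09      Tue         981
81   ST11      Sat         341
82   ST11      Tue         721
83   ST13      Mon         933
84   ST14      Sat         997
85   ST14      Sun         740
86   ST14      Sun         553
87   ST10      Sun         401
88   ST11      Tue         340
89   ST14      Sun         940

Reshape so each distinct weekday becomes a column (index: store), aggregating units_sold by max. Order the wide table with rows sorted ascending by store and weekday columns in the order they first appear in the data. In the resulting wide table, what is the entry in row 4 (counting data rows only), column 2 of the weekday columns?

With rows sorted ascending by store, row 4 is store=ST12. weekday columns in first-appearance order: Sun, Mon, Fri, Sat, Tue; column 2 is Mon.
Long rows with store=ST12, weekday=Mon: max(382, 559, 796) = 796.

796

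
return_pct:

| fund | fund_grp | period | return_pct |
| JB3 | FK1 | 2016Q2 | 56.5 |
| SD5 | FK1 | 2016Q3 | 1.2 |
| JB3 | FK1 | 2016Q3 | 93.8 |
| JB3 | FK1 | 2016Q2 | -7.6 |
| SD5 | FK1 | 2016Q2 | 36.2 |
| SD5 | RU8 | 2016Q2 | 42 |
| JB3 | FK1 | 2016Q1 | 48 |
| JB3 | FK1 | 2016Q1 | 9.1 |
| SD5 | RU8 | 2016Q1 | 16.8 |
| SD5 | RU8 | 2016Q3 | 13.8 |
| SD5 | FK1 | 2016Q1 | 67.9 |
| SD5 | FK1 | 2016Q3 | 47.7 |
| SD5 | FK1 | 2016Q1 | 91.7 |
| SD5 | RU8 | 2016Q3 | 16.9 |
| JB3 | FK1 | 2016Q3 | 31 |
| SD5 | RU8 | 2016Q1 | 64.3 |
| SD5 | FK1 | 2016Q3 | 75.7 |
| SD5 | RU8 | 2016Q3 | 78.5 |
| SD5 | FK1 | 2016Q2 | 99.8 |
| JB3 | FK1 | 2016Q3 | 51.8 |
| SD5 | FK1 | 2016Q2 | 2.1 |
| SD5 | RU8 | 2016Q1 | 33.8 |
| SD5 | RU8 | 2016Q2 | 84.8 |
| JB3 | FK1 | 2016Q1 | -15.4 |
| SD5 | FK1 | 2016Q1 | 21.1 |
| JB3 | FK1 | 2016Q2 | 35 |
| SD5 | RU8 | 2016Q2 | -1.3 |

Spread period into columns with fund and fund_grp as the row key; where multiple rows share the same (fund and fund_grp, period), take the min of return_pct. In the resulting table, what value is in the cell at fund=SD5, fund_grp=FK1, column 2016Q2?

2.1

Rows with fund=SD5, fund_grp=FK1 and period=2016Q2: return_pct values are 36.2, 99.8, 2.1.
min(36.2, 99.8, 2.1) = 2.1.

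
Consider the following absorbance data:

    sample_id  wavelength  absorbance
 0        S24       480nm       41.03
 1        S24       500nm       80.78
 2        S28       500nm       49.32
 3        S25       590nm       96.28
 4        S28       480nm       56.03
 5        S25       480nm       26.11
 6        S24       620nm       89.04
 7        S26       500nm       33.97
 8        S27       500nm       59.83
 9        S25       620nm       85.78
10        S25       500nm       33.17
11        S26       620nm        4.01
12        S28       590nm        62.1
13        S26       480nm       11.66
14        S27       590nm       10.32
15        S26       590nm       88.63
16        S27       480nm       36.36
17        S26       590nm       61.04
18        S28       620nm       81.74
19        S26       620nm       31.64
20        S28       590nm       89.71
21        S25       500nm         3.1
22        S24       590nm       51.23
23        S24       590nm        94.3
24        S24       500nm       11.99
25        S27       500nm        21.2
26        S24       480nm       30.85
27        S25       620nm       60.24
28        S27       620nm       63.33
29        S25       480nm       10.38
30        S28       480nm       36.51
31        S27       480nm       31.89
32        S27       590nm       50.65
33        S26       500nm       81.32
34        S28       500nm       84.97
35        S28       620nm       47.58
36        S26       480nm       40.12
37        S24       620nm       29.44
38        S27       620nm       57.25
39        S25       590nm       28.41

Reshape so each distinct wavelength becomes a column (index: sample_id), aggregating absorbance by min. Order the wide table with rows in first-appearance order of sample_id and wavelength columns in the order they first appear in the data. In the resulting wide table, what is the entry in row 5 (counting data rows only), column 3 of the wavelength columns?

With rows in first-appearance order of sample_id, row 5 is sample_id=S27. wavelength columns in first-appearance order: 480nm, 500nm, 590nm, 620nm; column 3 is 590nm.
Long rows with sample_id=S27, wavelength=590nm: min(10.32, 50.65) = 10.32.

10.32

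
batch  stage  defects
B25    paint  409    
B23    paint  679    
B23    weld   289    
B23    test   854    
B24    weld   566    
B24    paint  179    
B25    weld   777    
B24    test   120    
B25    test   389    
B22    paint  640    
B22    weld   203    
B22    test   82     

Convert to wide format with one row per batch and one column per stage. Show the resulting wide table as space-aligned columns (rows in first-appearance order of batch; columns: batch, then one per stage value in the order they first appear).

Columns: batch plus the 3 distinct stage values (paint, weld, test).
For example, row B25 column paint takes defects=409 from the long row (B25, paint).

batch  paint  weld  test
B25    409    777   389 
B23    679    289   854 
B24    179    566   120 
B22    640    203   82  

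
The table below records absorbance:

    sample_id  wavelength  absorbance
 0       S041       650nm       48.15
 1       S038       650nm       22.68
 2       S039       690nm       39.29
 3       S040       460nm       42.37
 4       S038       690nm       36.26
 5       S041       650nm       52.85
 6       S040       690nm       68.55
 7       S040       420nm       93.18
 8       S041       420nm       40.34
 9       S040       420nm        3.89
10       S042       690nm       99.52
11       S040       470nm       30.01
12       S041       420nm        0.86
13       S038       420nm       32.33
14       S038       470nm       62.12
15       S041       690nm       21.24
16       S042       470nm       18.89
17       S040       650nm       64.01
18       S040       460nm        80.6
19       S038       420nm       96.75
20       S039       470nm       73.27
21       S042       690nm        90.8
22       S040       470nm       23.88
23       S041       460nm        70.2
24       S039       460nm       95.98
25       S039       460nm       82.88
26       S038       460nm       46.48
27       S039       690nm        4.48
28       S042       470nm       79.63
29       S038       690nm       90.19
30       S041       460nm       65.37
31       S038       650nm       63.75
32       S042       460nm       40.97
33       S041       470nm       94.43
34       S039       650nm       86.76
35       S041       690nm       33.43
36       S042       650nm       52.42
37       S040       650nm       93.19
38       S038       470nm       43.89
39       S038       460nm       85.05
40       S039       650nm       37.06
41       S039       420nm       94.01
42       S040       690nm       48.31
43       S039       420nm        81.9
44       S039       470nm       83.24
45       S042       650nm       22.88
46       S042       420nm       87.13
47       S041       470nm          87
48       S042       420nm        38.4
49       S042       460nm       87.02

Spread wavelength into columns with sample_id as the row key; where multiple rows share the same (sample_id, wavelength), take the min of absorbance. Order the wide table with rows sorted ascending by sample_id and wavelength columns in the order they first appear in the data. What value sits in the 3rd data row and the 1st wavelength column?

With rows sorted ascending by sample_id, row 3 is sample_id=S040. wavelength columns in first-appearance order: 650nm, 690nm, 460nm, 420nm, 470nm; column 1 is 650nm.
Long rows with sample_id=S040, wavelength=650nm: min(64.01, 93.19) = 64.01.

64.01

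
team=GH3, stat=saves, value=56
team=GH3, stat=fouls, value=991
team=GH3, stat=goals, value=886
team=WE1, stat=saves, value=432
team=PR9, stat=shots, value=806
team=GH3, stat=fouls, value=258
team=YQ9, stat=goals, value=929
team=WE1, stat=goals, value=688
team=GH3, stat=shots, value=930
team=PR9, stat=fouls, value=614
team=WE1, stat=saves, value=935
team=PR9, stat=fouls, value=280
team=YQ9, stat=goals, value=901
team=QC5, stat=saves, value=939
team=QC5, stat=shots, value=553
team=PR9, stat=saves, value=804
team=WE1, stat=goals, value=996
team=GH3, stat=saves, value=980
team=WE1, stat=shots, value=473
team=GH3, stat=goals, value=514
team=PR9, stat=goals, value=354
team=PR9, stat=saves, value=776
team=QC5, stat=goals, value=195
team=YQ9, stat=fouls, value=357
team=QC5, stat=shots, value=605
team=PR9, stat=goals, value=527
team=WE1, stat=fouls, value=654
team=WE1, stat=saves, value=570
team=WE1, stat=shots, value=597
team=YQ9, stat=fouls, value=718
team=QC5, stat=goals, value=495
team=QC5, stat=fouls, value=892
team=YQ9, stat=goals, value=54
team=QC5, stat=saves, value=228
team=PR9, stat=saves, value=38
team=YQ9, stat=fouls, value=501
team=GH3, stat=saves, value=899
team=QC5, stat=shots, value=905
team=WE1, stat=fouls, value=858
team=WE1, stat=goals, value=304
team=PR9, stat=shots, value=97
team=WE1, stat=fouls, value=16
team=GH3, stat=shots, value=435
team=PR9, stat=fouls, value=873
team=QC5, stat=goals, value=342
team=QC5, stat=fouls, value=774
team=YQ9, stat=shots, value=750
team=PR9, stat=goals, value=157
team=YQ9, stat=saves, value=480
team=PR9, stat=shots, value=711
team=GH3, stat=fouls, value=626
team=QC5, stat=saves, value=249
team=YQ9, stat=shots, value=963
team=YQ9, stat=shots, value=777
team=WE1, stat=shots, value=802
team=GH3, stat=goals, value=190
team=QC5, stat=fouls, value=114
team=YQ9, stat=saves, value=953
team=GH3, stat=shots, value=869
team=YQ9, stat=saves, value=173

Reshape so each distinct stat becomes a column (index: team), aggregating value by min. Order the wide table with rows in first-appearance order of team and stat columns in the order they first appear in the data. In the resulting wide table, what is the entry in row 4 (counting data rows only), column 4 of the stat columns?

With rows in first-appearance order of team, row 4 is team=YQ9. stat columns in first-appearance order: saves, fouls, goals, shots; column 4 is shots.
Long rows with team=YQ9, stat=shots: min(750, 963, 777) = 750.

750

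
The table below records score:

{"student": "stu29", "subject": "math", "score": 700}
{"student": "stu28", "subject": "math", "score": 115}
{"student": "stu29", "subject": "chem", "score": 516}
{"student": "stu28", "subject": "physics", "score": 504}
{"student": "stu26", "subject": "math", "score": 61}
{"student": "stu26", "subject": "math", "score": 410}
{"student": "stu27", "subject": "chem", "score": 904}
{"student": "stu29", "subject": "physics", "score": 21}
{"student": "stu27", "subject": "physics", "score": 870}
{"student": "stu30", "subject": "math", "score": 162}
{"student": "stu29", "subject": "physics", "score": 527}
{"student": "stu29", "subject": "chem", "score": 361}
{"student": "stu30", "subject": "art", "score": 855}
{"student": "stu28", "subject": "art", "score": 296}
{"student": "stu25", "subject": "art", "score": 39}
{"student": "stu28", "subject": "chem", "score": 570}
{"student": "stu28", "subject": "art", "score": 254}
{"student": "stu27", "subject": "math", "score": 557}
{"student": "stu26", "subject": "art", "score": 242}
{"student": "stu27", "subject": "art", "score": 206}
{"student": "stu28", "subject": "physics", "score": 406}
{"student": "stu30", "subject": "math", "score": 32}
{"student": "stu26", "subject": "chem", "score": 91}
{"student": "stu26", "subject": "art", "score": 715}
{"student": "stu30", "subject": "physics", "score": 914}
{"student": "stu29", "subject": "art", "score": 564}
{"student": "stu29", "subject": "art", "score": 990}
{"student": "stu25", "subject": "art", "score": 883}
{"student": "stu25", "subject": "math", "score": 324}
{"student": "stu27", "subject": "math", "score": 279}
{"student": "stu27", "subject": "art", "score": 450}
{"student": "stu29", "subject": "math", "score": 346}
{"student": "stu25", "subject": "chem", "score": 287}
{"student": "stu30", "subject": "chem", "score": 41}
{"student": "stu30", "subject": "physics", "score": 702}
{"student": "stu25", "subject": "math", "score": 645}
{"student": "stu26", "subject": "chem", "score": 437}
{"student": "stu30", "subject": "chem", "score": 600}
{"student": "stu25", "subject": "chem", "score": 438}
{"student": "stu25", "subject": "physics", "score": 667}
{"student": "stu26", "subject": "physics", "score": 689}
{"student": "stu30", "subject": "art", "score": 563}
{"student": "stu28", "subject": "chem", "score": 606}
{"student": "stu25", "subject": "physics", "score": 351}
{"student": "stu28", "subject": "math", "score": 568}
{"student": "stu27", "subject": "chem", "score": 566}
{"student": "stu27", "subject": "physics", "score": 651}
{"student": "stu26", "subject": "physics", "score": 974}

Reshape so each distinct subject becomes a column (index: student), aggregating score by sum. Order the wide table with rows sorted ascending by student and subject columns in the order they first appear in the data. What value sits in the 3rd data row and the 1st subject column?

836

With rows sorted ascending by student, row 3 is student=stu27. subject columns in first-appearance order: math, chem, physics, art; column 1 is math.
Long rows with student=stu27, subject=math: 557 + 279 = 836.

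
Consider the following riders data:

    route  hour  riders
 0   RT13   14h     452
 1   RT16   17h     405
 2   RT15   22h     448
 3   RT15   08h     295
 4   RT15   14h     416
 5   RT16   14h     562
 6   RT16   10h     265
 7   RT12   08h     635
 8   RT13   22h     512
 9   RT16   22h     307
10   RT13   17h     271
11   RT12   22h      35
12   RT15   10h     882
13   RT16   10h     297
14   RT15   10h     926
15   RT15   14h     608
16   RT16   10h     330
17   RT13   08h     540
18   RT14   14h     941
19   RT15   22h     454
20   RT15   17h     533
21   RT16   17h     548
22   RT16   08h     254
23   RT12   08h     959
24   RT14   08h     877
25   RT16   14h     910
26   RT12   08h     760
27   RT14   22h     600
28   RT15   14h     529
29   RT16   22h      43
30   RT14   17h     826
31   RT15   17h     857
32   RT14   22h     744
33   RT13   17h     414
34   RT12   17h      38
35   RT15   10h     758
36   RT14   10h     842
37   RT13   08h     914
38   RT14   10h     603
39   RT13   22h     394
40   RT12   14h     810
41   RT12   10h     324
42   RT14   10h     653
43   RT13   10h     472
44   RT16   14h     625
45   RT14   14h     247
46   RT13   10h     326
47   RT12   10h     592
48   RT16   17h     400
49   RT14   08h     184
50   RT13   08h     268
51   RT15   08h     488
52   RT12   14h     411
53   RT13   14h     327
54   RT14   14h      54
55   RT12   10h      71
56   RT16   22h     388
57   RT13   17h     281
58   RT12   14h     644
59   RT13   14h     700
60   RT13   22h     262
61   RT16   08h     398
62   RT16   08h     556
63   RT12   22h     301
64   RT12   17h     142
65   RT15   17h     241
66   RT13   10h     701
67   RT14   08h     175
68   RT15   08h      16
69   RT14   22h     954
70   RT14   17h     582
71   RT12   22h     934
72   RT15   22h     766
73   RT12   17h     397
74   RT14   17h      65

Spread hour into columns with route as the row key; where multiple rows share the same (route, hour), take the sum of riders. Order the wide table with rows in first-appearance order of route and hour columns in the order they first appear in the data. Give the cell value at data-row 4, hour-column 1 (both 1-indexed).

1865

With rows in first-appearance order of route, row 4 is route=RT12. hour columns in first-appearance order: 14h, 17h, 22h, 08h, 10h; column 1 is 14h.
Long rows with route=RT12, hour=14h: 810 + 411 + 644 = 1865.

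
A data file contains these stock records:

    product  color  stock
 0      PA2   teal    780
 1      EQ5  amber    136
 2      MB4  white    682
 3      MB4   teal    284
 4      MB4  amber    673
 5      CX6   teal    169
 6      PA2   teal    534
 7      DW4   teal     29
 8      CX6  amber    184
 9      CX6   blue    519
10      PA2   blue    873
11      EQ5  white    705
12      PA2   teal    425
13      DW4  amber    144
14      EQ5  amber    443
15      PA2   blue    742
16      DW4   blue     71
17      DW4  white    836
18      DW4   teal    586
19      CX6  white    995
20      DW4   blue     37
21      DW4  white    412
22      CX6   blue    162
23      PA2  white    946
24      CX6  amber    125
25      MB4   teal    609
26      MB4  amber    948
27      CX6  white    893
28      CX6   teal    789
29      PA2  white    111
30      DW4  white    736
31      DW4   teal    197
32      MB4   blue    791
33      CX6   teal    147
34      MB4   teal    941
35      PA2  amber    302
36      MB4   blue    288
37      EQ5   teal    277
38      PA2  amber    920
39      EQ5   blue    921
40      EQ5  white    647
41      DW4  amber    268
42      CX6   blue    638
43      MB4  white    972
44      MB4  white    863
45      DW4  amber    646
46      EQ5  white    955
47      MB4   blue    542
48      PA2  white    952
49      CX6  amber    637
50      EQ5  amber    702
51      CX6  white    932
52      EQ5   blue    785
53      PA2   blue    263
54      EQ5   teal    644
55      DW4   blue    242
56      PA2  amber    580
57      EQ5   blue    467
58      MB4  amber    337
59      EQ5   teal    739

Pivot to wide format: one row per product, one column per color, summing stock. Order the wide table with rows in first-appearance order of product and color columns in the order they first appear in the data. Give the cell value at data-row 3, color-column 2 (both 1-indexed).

1958

With rows in first-appearance order of product, row 3 is product=MB4. color columns in first-appearance order: teal, amber, white, blue; column 2 is amber.
Long rows with product=MB4, color=amber: 673 + 948 + 337 = 1958.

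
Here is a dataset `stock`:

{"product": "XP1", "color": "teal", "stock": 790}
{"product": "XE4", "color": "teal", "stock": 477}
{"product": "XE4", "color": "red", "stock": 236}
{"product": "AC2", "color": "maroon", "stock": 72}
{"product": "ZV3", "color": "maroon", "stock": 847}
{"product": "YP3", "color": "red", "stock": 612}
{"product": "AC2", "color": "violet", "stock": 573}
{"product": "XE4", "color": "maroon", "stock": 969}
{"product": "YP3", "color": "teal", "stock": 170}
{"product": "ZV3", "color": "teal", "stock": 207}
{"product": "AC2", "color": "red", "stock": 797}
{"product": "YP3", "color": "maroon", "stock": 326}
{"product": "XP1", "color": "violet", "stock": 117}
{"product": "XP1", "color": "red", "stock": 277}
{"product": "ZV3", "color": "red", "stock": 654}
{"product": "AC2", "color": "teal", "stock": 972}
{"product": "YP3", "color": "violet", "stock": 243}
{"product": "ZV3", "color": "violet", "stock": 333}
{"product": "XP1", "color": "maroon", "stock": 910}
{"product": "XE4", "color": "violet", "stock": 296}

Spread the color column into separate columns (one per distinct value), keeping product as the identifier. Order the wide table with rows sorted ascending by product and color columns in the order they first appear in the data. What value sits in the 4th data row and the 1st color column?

With rows sorted ascending by product, row 4 is product=YP3. color columns in first-appearance order: teal, red, maroon, violet; column 1 is teal.
Long rows with product=YP3, color=teal: stock = 170.

170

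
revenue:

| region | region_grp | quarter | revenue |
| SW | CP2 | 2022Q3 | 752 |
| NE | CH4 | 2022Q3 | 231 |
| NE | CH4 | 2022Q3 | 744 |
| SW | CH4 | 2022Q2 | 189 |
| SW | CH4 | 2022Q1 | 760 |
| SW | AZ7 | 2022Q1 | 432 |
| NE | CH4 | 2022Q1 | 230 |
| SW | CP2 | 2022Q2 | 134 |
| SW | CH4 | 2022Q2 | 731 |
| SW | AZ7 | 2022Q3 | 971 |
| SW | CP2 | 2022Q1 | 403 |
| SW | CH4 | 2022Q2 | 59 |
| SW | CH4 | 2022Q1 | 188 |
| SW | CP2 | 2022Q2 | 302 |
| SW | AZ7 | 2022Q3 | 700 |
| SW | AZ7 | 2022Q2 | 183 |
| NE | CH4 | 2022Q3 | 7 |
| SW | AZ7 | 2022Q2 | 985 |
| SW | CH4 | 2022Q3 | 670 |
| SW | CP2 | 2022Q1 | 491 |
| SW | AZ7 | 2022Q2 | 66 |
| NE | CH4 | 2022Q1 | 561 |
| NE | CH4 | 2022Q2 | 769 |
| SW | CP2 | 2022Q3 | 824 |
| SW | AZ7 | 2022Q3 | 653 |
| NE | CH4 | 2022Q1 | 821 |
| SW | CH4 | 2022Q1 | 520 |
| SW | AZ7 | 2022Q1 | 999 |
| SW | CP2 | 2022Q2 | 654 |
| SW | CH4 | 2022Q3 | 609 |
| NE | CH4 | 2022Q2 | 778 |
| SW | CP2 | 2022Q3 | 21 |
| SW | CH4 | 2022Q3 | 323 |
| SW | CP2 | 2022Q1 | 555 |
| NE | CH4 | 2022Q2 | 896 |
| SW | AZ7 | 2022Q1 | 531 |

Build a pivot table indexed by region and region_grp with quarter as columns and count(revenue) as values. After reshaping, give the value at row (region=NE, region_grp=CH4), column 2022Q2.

3

Rows with region=NE, region_grp=CH4 and quarter=2022Q2: revenue values are 769, 778, 896.
3 rows match — count = 3.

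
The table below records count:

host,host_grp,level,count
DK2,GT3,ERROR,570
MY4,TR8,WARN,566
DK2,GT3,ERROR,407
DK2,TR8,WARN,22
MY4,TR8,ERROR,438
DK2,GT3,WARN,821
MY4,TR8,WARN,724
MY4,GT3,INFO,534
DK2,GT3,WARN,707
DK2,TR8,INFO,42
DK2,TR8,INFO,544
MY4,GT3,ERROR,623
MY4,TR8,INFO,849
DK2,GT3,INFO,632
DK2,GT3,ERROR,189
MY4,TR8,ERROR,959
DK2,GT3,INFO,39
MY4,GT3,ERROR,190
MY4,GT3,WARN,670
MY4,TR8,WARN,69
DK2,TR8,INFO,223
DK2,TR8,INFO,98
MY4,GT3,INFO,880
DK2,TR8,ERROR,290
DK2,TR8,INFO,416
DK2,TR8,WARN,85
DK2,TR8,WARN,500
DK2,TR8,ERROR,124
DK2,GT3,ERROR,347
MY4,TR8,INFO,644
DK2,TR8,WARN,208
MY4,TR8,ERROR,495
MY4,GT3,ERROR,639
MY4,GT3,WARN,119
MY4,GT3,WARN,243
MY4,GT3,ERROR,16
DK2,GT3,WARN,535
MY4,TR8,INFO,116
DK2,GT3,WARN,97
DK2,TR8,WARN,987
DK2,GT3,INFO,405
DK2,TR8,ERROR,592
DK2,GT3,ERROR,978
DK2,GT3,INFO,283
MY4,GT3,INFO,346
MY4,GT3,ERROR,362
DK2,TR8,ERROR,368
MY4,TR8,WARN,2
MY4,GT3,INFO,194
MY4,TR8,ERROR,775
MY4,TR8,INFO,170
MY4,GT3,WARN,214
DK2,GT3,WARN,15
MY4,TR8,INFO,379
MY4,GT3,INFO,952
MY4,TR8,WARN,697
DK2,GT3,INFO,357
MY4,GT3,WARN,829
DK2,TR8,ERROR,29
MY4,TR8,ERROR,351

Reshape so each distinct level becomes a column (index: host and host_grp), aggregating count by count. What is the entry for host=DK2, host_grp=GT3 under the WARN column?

5

Rows with host=DK2, host_grp=GT3 and level=WARN: count values are 821, 707, 535, 97, 15.
5 rows match — count = 5.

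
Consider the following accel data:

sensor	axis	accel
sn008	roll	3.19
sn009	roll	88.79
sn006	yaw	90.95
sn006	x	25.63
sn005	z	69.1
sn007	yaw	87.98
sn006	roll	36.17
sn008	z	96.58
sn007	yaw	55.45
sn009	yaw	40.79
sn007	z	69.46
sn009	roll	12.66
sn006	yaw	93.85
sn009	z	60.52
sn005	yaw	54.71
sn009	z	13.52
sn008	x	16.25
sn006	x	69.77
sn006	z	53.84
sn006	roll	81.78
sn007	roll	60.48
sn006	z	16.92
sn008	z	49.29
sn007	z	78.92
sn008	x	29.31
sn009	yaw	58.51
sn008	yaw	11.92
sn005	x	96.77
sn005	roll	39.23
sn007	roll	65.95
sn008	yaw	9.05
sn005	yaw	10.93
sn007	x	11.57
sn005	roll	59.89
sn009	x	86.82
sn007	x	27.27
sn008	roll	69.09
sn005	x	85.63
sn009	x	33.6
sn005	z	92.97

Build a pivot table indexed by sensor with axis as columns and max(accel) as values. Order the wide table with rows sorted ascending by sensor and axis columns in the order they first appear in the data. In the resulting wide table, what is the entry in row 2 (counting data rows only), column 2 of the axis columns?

With rows sorted ascending by sensor, row 2 is sensor=sn006. axis columns in first-appearance order: roll, yaw, x, z; column 2 is yaw.
Long rows with sensor=sn006, axis=yaw: max(90.95, 93.85) = 93.85.

93.85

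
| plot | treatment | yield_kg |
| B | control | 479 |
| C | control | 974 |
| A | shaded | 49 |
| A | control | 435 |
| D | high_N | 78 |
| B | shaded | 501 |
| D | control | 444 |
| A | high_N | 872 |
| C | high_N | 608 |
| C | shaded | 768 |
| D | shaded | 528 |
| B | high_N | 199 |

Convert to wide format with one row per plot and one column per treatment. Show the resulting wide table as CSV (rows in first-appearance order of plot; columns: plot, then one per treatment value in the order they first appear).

Columns: plot plus the 3 distinct treatment values (control, shaded, high_N).
For example, row B column control takes yield_kg=479 from the long row (B, control).

plot,control,shaded,high_N
B,479,501,199
C,974,768,608
A,435,49,872
D,444,528,78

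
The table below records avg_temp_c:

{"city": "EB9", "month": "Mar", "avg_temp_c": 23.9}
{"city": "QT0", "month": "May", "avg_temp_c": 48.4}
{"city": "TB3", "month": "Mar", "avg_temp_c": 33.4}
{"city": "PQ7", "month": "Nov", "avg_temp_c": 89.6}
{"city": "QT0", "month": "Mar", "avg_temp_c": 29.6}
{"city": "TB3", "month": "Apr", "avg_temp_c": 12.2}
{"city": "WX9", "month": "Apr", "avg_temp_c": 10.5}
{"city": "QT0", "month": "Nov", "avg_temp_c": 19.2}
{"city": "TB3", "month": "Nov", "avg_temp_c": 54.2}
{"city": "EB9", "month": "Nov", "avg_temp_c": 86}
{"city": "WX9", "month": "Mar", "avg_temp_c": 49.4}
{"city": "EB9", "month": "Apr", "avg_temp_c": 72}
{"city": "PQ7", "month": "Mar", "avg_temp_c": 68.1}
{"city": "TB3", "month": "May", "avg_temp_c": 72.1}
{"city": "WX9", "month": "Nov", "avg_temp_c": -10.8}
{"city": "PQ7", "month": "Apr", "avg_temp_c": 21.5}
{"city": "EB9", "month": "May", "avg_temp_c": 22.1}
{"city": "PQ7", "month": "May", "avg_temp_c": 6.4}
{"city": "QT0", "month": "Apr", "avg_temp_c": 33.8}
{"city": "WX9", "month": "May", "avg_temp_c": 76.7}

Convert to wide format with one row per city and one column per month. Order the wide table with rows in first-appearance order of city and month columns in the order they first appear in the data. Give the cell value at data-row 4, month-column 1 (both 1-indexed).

With rows in first-appearance order of city, row 4 is city=PQ7. month columns in first-appearance order: Mar, May, Nov, Apr; column 1 is Mar.
Long rows with city=PQ7, month=Mar: avg_temp_c = 68.1.

68.1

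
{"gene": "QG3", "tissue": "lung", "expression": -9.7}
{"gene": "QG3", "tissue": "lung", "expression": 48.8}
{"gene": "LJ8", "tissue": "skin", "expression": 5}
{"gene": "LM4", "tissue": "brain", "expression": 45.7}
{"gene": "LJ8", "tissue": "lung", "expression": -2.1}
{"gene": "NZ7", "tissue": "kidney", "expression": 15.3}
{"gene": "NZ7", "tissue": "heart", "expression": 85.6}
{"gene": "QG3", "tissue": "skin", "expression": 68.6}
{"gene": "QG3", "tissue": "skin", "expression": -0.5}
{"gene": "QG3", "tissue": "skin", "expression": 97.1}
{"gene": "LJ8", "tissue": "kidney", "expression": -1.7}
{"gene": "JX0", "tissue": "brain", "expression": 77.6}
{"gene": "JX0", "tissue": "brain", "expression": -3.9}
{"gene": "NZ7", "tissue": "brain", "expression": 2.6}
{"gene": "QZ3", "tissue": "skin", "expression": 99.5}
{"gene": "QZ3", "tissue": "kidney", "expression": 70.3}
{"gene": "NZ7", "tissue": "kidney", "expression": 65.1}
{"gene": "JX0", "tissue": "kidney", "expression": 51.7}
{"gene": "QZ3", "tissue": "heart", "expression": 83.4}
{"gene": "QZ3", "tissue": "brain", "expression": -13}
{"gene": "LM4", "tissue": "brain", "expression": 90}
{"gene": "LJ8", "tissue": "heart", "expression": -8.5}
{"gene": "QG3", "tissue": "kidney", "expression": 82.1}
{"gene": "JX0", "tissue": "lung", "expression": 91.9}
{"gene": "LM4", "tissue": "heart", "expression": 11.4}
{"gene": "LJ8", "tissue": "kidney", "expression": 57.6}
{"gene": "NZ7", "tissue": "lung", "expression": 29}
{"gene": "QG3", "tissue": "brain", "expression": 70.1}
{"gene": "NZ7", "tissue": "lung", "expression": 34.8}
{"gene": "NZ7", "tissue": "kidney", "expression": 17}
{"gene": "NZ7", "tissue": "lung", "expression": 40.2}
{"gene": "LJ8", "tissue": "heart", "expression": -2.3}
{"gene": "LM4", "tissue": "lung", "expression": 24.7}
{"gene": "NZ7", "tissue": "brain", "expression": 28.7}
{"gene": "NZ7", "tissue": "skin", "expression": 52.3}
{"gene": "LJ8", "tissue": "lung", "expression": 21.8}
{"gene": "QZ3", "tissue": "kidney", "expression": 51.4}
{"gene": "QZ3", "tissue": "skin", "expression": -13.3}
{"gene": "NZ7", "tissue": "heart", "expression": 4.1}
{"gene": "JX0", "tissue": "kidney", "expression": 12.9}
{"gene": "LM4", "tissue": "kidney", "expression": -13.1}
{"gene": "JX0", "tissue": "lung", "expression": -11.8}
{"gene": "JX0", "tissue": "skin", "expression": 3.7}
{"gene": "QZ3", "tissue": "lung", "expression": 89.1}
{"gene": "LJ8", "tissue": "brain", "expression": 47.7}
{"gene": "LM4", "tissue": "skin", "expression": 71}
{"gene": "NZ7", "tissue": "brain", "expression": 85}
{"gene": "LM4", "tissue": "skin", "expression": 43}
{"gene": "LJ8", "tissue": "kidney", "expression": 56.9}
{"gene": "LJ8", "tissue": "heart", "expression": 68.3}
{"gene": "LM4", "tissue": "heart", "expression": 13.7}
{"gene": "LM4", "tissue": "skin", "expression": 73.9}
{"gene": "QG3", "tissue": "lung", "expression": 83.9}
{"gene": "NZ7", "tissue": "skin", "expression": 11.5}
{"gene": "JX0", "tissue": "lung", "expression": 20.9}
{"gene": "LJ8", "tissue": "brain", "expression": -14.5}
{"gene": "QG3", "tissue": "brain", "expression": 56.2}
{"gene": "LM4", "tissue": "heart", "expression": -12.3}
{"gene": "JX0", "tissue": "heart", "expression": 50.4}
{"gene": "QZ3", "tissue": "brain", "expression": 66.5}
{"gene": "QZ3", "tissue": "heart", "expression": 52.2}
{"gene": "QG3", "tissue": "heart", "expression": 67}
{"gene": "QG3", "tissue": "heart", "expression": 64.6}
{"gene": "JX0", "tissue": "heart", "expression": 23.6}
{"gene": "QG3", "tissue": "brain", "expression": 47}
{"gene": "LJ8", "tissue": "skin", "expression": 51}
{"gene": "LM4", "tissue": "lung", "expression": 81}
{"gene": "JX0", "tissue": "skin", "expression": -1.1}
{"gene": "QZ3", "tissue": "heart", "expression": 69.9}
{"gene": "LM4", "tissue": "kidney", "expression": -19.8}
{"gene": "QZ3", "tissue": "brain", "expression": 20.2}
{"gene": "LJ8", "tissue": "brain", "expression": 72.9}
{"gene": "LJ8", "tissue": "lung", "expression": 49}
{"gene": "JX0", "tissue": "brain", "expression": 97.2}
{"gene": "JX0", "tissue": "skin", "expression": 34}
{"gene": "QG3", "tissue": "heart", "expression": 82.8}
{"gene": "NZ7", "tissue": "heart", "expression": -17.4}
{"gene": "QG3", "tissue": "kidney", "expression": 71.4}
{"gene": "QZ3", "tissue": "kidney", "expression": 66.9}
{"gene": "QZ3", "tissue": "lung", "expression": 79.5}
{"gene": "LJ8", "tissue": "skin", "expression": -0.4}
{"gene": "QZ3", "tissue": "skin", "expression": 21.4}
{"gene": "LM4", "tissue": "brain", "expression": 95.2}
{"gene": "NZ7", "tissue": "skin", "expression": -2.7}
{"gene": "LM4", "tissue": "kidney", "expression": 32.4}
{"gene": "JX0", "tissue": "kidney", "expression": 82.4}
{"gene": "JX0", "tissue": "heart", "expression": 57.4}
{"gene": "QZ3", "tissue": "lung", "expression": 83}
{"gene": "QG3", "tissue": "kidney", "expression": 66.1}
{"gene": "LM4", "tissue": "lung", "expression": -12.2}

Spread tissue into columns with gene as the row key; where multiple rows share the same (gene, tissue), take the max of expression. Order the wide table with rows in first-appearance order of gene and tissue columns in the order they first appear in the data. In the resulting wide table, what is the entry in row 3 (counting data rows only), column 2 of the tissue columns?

With rows in first-appearance order of gene, row 3 is gene=LM4. tissue columns in first-appearance order: lung, skin, brain, kidney, heart; column 2 is skin.
Long rows with gene=LM4, tissue=skin: max(71, 43, 73.9) = 73.9.

73.9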